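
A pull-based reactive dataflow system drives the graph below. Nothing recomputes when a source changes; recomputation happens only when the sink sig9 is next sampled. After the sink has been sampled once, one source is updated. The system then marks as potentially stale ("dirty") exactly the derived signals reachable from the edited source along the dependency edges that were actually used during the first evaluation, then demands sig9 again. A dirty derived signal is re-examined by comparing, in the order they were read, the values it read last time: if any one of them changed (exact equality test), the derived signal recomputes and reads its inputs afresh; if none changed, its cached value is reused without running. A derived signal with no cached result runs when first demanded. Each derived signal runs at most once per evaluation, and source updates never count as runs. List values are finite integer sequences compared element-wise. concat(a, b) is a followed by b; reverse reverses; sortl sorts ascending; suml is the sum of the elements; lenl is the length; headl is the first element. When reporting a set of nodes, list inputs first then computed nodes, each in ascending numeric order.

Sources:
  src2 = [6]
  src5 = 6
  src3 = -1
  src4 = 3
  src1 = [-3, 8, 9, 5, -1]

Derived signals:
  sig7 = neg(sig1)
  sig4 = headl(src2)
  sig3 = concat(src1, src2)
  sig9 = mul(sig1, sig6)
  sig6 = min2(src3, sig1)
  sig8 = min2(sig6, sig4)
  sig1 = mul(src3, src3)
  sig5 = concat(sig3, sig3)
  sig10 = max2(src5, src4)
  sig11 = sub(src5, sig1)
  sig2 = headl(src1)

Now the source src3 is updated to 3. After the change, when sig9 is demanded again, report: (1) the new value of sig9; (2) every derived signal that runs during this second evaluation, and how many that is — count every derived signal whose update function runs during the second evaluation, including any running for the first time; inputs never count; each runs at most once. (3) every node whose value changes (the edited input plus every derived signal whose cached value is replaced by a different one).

First evaluation (everything demanded from the output):
  sig1 = mul(-1, -1) = 1
  sig6 = min2(-1, 1) = -1
  sig9 = mul(1, -1) = -1

Propagation after the edit:
  sig1: runs — src3 -1->3; src3 -1->3; result 9.
  sig6: runs — src3 -1->3; sig1 1->9; result 3.
  sig9: runs — sig1 1->9; sig6 -1->3; result 27.

New value of sig9: 27.
Derived signals that run: sig1, sig6, sig9 — 3 in total.
Values that change: src3, sig1, sig6, sig9.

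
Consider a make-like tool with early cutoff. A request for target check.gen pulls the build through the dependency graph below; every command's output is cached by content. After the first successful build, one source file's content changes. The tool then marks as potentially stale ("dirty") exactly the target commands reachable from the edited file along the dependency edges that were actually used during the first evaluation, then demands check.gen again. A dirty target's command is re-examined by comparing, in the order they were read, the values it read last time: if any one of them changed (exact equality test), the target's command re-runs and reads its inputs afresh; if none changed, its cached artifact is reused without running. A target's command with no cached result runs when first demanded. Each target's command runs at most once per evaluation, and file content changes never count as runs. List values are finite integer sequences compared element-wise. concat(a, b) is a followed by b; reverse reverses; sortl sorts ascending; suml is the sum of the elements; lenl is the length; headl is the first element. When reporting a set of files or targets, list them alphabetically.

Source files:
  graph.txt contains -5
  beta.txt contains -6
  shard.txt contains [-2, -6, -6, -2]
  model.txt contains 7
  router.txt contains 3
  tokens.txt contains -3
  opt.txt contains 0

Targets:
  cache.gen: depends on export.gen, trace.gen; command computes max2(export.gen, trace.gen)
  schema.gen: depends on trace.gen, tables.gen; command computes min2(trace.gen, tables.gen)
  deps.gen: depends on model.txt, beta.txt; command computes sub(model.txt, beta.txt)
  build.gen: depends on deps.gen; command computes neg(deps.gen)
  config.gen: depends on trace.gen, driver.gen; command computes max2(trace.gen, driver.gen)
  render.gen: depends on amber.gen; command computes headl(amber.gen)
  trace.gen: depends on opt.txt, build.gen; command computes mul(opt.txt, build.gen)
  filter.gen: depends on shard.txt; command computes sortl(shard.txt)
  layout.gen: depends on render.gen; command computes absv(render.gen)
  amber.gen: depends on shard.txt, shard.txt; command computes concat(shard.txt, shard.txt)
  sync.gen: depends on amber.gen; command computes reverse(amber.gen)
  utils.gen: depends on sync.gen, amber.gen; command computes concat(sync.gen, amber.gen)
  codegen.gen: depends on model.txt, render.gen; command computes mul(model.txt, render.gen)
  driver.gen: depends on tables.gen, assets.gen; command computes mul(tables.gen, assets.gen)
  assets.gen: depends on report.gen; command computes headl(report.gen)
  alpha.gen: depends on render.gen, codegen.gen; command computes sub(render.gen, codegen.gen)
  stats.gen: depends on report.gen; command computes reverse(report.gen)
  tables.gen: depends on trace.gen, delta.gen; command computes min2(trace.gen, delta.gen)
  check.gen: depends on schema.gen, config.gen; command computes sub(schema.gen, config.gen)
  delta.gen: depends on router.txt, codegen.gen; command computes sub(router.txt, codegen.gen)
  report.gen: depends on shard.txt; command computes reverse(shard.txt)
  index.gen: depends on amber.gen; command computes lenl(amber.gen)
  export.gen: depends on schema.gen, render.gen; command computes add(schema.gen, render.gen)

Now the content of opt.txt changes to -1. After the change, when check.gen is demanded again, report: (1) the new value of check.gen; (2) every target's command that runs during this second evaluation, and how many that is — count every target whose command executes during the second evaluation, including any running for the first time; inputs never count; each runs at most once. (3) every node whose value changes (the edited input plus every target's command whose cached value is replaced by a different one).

First demand of the output computes:
  amber.gen = concat([-2, -6, -6, -2], [-2, -6, -6, -2]) = [-2, -6, -6, -2, -2, -6, -6, -2]
  deps.gen = sub(7, -6) = 13
  build.gen = neg(13) = -13
  render.gen = headl([-2, -6, -6, -2, -2, -6, -6, -2]) = -2
  codegen.gen = mul(7, -2) = -14
  delta.gen = sub(3, -14) = 17
  report.gen = reverse([-2, -6, -6, -2]) = [-2, -6, -6, -2]
  assets.gen = headl([-2, -6, -6, -2]) = -2
  trace.gen = mul(0, -13) = 0
  tables.gen = min2(0, 17) = 0
  driver.gen = mul(0, -2) = 0
  config.gen = max2(0, 0) = 0
  schema.gen = min2(0, 0) = 0
  check.gen = sub(0, 0) = 0

After the edit, cleaning proceeds:
  trace.gen: a read changed (opt.txt 0->-1) — executes, giving 13.
  tables.gen: a read changed (trace.gen 0->13) — executes, giving 13.
  driver.gen: a read changed (tables.gen 0->13) — executes, giving -26.
  config.gen: a read changed (trace.gen 0->13; driver.gen 0->-26) — executes, giving 13.
  schema.gen: a read changed (trace.gen 0->13; tables.gen 0->13) — executes, giving 13.
  check.gen: a read changed (schema.gen 0->13; config.gen 0->13) — executes, giving 0 — identical to its old value.

Demanding check.gen again yields 0.
6 target commands run: check.gen, config.gen, driver.gen, schema.gen, tables.gen, trace.gen.
The nodes whose values change: config.gen, driver.gen, opt.txt, schema.gen, tables.gen, trace.gen.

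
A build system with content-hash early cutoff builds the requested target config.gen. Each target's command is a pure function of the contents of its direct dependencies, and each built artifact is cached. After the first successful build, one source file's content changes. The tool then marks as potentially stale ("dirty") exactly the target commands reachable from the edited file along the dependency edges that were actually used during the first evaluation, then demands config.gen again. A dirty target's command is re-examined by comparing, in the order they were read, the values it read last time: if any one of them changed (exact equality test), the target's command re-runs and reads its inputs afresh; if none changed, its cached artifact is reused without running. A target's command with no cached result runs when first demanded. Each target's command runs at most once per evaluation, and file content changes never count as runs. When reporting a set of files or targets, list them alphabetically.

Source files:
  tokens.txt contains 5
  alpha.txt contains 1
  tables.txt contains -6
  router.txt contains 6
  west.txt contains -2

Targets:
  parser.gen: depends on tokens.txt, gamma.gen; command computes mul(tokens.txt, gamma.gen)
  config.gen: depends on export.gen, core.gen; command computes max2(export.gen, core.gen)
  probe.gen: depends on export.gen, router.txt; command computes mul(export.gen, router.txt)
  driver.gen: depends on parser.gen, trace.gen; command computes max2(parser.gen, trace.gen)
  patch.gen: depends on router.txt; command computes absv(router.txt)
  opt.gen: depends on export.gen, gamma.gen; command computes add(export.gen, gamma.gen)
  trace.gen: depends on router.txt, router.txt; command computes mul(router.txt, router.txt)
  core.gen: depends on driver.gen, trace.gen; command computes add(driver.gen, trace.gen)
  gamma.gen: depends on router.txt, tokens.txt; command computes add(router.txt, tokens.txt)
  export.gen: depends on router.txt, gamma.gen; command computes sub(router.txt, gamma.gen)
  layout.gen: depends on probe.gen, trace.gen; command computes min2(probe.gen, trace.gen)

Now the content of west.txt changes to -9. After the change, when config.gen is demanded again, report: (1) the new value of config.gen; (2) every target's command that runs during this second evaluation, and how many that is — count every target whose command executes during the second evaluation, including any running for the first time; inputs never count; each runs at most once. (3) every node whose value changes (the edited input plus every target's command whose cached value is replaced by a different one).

First evaluation (everything demanded from the output):
  gamma.gen = add(6, 5) = 11
  export.gen = sub(6, 11) = -5
  parser.gen = mul(5, 11) = 55
  trace.gen = mul(6, 6) = 36
  driver.gen = max2(55, 36) = 55
  core.gen = add(55, 36) = 91
  config.gen = max2(-5, 91) = 91

Propagation after the edit:
  west.txt feeds no computation that the output demands — nothing is marked dirty and nothing runs.

Key observation: west.txt is never demanded by the output, so the edit triggers no recomputation at all.

New value of config.gen: 91.
Target commands that run: none — 0 in total.
Values that change: west.txt.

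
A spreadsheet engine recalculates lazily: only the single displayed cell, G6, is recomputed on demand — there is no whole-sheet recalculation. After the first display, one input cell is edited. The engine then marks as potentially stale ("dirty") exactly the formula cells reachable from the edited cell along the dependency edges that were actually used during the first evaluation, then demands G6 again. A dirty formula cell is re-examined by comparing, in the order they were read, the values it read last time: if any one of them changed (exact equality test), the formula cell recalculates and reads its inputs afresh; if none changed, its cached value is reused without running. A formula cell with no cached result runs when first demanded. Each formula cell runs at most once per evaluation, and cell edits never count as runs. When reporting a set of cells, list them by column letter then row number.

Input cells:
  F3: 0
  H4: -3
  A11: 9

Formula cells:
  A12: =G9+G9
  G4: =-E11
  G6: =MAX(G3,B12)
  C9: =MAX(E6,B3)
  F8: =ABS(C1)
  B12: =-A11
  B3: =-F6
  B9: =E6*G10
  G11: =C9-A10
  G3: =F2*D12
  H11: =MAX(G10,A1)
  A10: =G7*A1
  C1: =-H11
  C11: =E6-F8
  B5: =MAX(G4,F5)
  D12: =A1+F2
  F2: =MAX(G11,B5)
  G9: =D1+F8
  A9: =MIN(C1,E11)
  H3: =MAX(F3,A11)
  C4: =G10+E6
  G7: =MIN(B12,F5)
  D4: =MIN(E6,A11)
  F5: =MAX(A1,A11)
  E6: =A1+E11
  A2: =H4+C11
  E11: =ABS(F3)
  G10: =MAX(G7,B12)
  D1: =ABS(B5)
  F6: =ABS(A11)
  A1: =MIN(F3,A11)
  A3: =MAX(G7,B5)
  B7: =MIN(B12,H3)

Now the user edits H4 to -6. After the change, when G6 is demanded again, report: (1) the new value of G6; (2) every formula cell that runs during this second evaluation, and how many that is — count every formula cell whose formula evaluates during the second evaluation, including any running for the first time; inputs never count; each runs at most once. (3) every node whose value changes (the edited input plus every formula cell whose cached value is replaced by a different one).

New value of G6: 81.
Formula cells that run: none — 0 in total.
Values that change: H4.
Key observation: H4 is never demanded by the output, so the edit triggers no recomputation at all.

First evaluation (everything demanded from the output):
  A1 = MIN(0, 9) = 0
  B12 = -(9) = -9
  E11 = ABS(0) = 0
  E6 = 0 + 0 = 0
  F5 = MAX(0, 9) = 9
  F6 = ABS(9) = 9
  B3 = -(9) = -9
  C9 = MAX(0, -9) = 0
  G4 = -(0) = 0
  B5 = MAX(0, 9) = 9
  G7 = MIN(-9, 9) = -9
  A10 = -9 * 0 = 0
  G11 = 0 - 0 = 0
  F2 = MAX(0, 9) = 9
  D12 = 0 + 9 = 9
  G3 = 9 * 9 = 81
  G6 = MAX(81, -9) = 81

Propagation after the edit:
  H4 feeds no computation that the output demands — nothing is marked dirty and nothing runs.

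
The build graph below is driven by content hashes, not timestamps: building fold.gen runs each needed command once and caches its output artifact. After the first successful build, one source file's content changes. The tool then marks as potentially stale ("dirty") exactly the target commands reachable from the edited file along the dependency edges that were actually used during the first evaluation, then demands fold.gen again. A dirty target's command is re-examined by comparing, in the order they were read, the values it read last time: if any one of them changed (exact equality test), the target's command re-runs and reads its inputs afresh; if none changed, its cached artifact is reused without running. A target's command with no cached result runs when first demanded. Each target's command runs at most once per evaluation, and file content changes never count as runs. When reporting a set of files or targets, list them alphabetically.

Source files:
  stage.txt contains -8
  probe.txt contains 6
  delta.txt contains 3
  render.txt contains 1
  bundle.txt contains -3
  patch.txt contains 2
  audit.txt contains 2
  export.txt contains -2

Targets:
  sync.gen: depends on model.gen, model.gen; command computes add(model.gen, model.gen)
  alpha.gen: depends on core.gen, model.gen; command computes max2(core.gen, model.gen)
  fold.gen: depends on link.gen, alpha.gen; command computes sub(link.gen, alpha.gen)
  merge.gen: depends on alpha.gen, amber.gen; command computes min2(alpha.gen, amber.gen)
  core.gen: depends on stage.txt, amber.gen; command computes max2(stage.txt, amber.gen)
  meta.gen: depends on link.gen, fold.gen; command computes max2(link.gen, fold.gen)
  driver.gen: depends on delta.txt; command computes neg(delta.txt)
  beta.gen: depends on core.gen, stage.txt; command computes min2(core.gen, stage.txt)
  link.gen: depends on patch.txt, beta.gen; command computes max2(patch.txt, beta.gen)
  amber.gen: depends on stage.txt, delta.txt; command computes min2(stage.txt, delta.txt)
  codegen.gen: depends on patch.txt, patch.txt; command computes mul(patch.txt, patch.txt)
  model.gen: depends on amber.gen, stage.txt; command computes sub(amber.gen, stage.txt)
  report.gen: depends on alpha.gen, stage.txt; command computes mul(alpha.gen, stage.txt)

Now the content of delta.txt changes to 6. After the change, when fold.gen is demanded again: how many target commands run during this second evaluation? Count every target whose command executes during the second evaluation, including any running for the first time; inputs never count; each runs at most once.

Run set: amber.gen (1 run).
The important point: amber.gen recomputes to an identical value, and the output ends up unchanged.

Initial pass — values computed on the first demand:
  amber.gen = min2(-8, 3) = -8
  core.gen = max2(-8, -8) = -8
  beta.gen = min2(-8, -8) = -8
  link.gen = max2(2, -8) = 2
  model.gen = sub(-8, -8) = 0
  alpha.gen = max2(-8, 0) = 0
  fold.gen = sub(2, 0) = 2

Second demand — change propagation:
  amber.gen: re-runs because delta.txt 3->6; new result -8 (unchanged).
  core.gen: re-examined; everything it read last time is the same (stage.txt unchanged, amber.gen unchanged) — cache -8 kept, no run.
  beta.gen: re-examined; everything it read last time is the same (core.gen unchanged, stage.txt unchanged) — cache -8 kept, no run.
  link.gen: re-examined; everything it read last time is the same (patch.txt unchanged, beta.gen unchanged) — cache 2 kept, no run.
  model.gen: re-examined; everything it read last time is the same (amber.gen unchanged, stage.txt unchanged) — cache 0 kept, no run.
  alpha.gen: re-examined; everything it read last time is the same (core.gen unchanged, model.gen unchanged) — cache 0 kept, no run.
  fold.gen: re-examined; everything it read last time is the same (link.gen unchanged, alpha.gen unchanged) — cache 2 kept, no run.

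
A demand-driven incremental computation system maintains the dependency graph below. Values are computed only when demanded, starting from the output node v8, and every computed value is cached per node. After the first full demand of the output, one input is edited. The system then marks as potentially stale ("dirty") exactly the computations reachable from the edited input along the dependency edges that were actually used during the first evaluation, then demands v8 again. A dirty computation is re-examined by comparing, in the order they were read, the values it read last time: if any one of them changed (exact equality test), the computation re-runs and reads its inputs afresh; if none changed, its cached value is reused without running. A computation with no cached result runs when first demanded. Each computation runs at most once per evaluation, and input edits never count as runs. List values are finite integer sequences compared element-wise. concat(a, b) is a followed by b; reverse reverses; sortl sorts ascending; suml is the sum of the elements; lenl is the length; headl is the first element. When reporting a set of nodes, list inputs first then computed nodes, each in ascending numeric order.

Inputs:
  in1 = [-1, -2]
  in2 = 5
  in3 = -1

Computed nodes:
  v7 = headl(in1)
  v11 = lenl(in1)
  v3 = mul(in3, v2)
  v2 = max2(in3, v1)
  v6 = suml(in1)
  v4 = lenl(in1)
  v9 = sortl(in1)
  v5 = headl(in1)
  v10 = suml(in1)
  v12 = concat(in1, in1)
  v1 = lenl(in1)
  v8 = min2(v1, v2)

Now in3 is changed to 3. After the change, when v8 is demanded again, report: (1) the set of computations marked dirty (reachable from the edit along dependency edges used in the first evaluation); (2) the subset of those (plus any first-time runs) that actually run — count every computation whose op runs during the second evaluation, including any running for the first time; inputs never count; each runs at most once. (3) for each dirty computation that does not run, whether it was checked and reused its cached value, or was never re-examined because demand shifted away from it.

Marked dirty: v2, v8.
Computations that run: v2, v8 — 2 in total.
Every dirty computation ran.

First evaluation (everything demanded from the output):
  v1 = lenl([-1, -2]) = 2
  v2 = max2(-1, 2) = 2
  v8 = min2(2, 2) = 2

Propagation after the edit:
  v2: runs — in3 -1->3; result 3.
  v8: runs — v2 2->3; result 2 (same value as before).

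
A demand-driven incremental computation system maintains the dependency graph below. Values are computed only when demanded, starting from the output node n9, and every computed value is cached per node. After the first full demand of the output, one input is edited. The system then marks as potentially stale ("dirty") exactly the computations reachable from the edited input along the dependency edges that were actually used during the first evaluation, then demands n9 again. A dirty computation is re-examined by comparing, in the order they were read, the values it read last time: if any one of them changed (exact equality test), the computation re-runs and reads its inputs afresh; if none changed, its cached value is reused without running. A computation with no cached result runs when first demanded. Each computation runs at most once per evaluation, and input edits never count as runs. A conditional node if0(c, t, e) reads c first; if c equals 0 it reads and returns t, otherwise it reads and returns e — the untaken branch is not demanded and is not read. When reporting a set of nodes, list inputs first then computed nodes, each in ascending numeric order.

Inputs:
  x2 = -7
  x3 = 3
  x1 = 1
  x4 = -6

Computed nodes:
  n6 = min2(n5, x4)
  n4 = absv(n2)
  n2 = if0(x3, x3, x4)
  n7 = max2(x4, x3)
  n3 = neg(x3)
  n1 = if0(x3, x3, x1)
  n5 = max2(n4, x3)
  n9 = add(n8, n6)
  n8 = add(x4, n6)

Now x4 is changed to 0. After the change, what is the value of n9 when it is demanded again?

First evaluation (everything demanded from the output):
  n2 = if0(x3=3 -> else branch x4) = -6
  n4 = absv(-6) = 6
  n5 = max2(6, 3) = 6
  n6 = min2(6, -6) = -6
  n8 = add(-6, -6) = -12
  n9 = add(-12, -6) = -18

Propagation after the edit:
  n2: runs — x4 -6->0; result 0.
  n4: runs — n2 -6->0; result 0.
  n5: runs — n4 6->0; result 3.
  n6: runs — n5 6->3; x4 -6->0; result 0.
  n8: runs — x4 -6->0; n6 -6->0; result 0.
  n9: runs — n8 -12->0; n6 -6->0; result 0.

New value of n9: 0.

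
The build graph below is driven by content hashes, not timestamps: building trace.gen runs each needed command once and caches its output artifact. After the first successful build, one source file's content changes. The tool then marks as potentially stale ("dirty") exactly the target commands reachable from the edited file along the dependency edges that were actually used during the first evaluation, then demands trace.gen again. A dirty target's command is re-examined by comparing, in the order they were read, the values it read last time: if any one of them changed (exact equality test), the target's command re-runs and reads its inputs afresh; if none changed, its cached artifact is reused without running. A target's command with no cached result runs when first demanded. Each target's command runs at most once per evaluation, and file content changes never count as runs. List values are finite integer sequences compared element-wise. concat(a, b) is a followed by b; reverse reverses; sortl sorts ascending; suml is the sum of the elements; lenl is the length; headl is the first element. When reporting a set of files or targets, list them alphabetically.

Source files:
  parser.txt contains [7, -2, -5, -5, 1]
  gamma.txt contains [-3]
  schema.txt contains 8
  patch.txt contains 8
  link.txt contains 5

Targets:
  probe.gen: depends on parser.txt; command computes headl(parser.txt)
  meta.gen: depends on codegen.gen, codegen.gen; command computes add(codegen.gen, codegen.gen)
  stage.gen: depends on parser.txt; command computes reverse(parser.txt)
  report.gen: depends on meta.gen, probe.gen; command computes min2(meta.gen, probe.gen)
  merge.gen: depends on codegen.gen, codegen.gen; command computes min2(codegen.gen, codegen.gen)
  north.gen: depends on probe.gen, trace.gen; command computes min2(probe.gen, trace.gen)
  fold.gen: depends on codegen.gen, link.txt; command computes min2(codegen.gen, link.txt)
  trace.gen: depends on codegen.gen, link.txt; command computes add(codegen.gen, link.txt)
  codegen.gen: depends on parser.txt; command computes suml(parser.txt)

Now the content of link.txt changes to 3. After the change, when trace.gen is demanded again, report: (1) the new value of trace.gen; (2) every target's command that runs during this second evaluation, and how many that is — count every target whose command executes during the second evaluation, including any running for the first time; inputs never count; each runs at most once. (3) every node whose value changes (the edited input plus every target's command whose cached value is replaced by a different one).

trace.gen now evaluates to -1.
Run set: trace.gen (1 run).
Changed values: link.txt, trace.gen.

Initial pass — values computed on the first demand:
  codegen.gen = suml([7, -2, -5, -5, 1]) = -4
  trace.gen = add(-4, 5) = 1

Second demand — change propagation:
  trace.gen: re-runs because link.txt 5->3; new result -1.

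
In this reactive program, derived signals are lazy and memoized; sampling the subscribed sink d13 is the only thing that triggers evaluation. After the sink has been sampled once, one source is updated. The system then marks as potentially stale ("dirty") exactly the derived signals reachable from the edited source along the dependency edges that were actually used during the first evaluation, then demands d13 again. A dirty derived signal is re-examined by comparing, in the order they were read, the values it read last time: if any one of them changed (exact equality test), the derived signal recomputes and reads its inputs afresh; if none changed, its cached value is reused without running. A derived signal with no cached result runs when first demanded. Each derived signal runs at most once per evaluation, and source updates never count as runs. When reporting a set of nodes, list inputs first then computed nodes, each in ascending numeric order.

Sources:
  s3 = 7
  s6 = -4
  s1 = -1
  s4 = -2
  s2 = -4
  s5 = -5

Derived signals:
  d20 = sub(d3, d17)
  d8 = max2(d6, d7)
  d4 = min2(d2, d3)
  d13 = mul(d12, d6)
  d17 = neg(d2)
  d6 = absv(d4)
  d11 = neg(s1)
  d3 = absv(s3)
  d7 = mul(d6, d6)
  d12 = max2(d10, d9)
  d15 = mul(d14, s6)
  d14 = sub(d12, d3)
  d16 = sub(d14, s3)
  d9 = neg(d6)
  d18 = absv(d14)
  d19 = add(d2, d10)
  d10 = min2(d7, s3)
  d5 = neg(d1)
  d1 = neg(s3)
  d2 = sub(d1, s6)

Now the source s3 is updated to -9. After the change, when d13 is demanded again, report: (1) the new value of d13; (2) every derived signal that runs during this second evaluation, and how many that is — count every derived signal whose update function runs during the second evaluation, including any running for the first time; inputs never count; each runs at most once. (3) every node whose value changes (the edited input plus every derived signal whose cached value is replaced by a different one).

First demand of the output computes:
  d1 = neg(7) = -7
  d2 = sub(-7, -4) = -3
  d3 = absv(7) = 7
  d4 = min2(-3, 7) = -3
  d6 = absv(-3) = 3
  d7 = mul(3, 3) = 9
  d9 = neg(3) = -3
  d10 = min2(9, 7) = 7
  d12 = max2(7, -3) = 7
  d13 = mul(7, 3) = 21

After the edit, cleaning proceeds:
  d1: a read changed (s3 7->-9) — executes, giving 9.
  d2: a read changed (d1 -7->9) — executes, giving 13.
  d3: a read changed (s3 7->-9) — executes, giving 9.
  d4: a read changed (d2 -3->13; d3 7->9) — executes, giving 9.
  d6: a read changed (d4 -3->9) — executes, giving 9.
  d7: a read changed (d6 3->9; d6 3->9) — executes, giving 81.
  d9: a read changed (d6 3->9) — executes, giving -9.
  d10: a read changed (d7 9->81; s3 7->-9) — executes, giving -9.
  d12: a read changed (d10 7->-9; d9 -3->-9) — executes, giving -9.
  d13: a read changed (d12 7->-9; d6 3->9) — executes, giving -81.

Demanding d13 again yields -81.
10 derived signals run: d1, d2, d3, d4, d6, d7, d9, d10, d12, d13.
The nodes whose values change: s3, d1, d2, d3, d4, d6, d7, d9, d10, d12, d13.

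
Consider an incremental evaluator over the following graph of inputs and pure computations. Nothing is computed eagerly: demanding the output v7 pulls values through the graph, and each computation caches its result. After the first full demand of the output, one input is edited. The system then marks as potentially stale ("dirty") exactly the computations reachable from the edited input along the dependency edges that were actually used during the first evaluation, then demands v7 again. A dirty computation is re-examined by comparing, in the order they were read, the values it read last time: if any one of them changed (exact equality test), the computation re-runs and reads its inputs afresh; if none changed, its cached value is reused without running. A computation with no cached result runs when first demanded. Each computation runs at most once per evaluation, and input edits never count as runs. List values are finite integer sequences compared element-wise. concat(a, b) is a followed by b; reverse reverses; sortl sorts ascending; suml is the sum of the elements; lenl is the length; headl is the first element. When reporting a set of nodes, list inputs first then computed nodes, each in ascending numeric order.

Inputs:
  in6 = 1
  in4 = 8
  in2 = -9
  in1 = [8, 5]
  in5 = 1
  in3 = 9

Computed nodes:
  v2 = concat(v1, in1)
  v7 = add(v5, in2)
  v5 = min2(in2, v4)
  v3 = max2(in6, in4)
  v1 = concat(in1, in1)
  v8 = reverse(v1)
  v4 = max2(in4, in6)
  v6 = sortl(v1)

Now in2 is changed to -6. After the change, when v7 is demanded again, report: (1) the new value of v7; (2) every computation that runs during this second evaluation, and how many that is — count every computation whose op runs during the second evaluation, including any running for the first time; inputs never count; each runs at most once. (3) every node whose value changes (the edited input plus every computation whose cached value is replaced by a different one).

v7 now evaluates to -12.
Run set: v5, v7 (2 run).
Changed values: in2, v5, v7.

Initial pass — values computed on the first demand:
  v4 = max2(8, 1) = 8
  v5 = min2(-9, 8) = -9
  v7 = add(-9, -9) = -18

Second demand — change propagation:
  v5: re-runs because in2 -9->-6; new result -6.
  v7: re-runs because v5 -9->-6; in2 -9->-6; new result -12.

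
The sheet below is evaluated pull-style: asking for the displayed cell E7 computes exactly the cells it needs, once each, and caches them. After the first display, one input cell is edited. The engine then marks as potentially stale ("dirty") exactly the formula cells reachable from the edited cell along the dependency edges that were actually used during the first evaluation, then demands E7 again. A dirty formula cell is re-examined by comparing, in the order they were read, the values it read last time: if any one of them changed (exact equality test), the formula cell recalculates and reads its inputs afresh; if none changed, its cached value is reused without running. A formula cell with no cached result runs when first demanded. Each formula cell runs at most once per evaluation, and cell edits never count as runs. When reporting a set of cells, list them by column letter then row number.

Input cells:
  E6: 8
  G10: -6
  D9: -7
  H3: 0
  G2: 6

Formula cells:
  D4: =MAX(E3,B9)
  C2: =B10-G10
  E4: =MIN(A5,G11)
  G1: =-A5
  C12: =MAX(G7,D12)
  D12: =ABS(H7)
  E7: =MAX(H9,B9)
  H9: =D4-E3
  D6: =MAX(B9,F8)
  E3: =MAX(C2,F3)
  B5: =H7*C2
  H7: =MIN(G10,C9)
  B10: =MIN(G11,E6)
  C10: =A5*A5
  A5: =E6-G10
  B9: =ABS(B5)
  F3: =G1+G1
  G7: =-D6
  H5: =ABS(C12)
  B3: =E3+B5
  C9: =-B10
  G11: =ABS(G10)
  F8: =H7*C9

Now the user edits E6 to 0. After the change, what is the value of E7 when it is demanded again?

First demand of the output computes:
  A5 = 8 - -6 = 14
  G1 = -(14) = -14
  F3 = -14 + -14 = -28
  G11 = ABS(-6) = 6
  B10 = MIN(6, 8) = 6
  C2 = 6 - -6 = 12
  C9 = -(6) = -6
  E3 = MAX(12, -28) = 12
  H7 = MIN(-6, -6) = -6
  B5 = -6 * 12 = -72
  B9 = ABS(-72) = 72
  D4 = MAX(12, 72) = 72
  H9 = 72 - 12 = 60
  E7 = MAX(60, 72) = 72

After the edit, cleaning proceeds:
  A5: a read changed (E6 8->0) — executes, giving 6.
  B10: a read changed (E6 8->0) — executes, giving 0.
  C2: a read changed (B10 6->0) — executes, giving 6.
  C9: a read changed (B10 6->0) — executes, giving 0.
  G1: a read changed (A5 14->6) — executes, giving -6.
  F3: a read changed (G1 -14->-6; G1 -14->-6) — executes, giving -12.
  E3: a read changed (C2 12->6; F3 -28->-12) — executes, giving 6.
  H7: a read changed (C9 -6->0) — executes, giving -6 — identical to its old value.
  B5: a read changed (C2 12->6) — executes, giving -36.
  B9: a read changed (B5 -72->-36) — executes, giving 36.
  D4: a read changed (E3 12->6; B9 72->36) — executes, giving 36.
  H9: a read changed (D4 72->36; E3 12->6) — executes, giving 30.
  E7: a read changed (H9 60->30; B9 72->36) — executes, giving 36.

Demanding E7 again yields 36.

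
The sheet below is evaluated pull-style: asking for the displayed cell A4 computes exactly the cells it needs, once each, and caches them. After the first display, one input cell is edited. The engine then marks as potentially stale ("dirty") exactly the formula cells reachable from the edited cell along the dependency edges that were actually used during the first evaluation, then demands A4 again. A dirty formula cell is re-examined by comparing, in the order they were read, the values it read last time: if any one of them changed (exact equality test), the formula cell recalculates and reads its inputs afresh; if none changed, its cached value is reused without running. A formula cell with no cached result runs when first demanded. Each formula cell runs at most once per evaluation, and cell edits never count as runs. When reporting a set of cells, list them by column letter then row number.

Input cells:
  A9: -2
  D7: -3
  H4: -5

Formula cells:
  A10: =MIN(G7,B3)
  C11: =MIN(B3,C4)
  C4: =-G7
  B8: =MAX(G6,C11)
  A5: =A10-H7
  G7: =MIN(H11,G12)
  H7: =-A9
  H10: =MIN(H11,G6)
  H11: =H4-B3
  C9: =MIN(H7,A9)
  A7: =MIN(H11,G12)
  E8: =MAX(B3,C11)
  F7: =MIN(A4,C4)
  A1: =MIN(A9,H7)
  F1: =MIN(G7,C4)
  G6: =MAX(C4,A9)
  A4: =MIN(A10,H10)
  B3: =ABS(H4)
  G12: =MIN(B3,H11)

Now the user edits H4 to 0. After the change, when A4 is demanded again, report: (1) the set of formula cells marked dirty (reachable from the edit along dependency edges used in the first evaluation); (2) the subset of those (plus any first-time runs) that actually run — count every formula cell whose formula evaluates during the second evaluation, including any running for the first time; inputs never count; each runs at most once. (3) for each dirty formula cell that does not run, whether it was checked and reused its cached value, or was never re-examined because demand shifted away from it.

The edit dirties: A4, A10, B3, C4, G6, G7, G12, H10, H11.
9 formula cells run: A4, A10, B3, C4, G6, G7, G12, H10, H11.
No dirty formula cell escaped a run.

First demand of the output computes:
  B3 = ABS(-5) = 5
  H11 = -5 - 5 = -10
  G12 = MIN(5, -10) = -10
  G7 = MIN(-10, -10) = -10
  A10 = MIN(-10, 5) = -10
  C4 = -(-10) = 10
  G6 = MAX(10, -2) = 10
  H10 = MIN(-10, 10) = -10
  A4 = MIN(-10, -10) = -10

After the edit, cleaning proceeds:
  B3: a read changed (H4 -5->0) — executes, giving 0.
  H11: a read changed (H4 -5->0; B3 5->0) — executes, giving 0.
  G12: a read changed (B3 5->0; H11 -10->0) — executes, giving 0.
  G7: a read changed (H11 -10->0; G12 -10->0) — executes, giving 0.
  A10: a read changed (G7 -10->0; B3 5->0) — executes, giving 0.
  C4: a read changed (G7 -10->0) — executes, giving 0.
  G6: a read changed (C4 10->0) — executes, giving 0.
  H10: a read changed (H11 -10->0; G6 10->0) — executes, giving 0.
  A4: a read changed (A10 -10->0; H10 -10->0) — executes, giving 0.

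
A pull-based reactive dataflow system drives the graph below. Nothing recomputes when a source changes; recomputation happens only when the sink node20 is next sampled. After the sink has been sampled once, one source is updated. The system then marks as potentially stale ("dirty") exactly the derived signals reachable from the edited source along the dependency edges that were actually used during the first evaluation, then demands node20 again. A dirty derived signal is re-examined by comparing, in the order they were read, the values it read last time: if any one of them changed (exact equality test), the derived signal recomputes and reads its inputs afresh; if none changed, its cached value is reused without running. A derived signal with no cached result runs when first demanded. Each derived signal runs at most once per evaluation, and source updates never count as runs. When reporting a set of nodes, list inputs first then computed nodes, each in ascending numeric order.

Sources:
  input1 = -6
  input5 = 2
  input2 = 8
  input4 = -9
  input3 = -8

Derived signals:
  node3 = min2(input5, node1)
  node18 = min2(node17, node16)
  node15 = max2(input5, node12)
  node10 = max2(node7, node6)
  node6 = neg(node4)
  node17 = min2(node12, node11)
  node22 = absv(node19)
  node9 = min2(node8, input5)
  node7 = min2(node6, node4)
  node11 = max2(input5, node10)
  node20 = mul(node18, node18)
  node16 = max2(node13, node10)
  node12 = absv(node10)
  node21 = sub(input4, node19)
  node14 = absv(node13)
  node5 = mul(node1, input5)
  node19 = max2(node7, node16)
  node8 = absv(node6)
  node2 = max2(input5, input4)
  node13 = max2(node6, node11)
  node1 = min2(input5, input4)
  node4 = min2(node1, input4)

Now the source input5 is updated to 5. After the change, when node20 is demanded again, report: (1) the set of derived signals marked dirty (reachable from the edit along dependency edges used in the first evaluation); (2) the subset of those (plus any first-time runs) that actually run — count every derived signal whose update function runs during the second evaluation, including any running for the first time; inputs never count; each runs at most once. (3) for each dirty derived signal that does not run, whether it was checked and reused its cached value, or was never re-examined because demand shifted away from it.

Marked dirty: node1, node4, node6, node7, node10, node11, node12, node13, node16, node17, node18, node20.
Derived signals that run: node1, node11 — 2 in total.
Checked but reused from cache: node4, node6, node7, node10, node12, node13, node16, node17, node18, node20.
Key observation: the cutoff stops propagation at node4 — its inputs' values are unchanged, so it reuses its cache.

First evaluation (everything demanded from the output):
  node1 = min2(2, -9) = -9
  node4 = min2(-9, -9) = -9
  node6 = neg(-9) = 9
  node7 = min2(9, -9) = -9
  node10 = max2(-9, 9) = 9
  node11 = max2(2, 9) = 9
  node12 = absv(9) = 9
  node13 = max2(9, 9) = 9
  node16 = max2(9, 9) = 9
  node17 = min2(9, 9) = 9
  node18 = min2(9, 9) = 9
  node20 = mul(9, 9) = 81

Propagation after the edit:
  node1: runs — input5 2->5; result -9 (same value as before).
  node4: checked — values it read are unchanged (node1 unchanged, input4 unchanged); reused cached -9 without running.
  node6: checked — values it read are unchanged (node4 unchanged); reused cached 9 without running.
  node7: checked — values it read are unchanged (node6 unchanged, node4 unchanged); reused cached -9 without running.
  node10: checked — values it read are unchanged (node7 unchanged, node6 unchanged); reused cached 9 without running.
  node11: runs — input5 2->5; result 9 (same value as before).
  node12: checked — values it read are unchanged (node10 unchanged); reused cached 9 without running.
  node13: checked — values it read are unchanged (node6 unchanged, node11 unchanged); reused cached 9 without running.
  node16: checked — values it read are unchanged (node13 unchanged, node10 unchanged); reused cached 9 without running.
  node17: checked — values it read are unchanged (node12 unchanged, node11 unchanged); reused cached 9 without running.
  node18: checked — values it read are unchanged (node17 unchanged, node16 unchanged); reused cached 9 without running.
  node20: checked — values it read are unchanged (node18 unchanged, node18 unchanged); reused cached 81 without running.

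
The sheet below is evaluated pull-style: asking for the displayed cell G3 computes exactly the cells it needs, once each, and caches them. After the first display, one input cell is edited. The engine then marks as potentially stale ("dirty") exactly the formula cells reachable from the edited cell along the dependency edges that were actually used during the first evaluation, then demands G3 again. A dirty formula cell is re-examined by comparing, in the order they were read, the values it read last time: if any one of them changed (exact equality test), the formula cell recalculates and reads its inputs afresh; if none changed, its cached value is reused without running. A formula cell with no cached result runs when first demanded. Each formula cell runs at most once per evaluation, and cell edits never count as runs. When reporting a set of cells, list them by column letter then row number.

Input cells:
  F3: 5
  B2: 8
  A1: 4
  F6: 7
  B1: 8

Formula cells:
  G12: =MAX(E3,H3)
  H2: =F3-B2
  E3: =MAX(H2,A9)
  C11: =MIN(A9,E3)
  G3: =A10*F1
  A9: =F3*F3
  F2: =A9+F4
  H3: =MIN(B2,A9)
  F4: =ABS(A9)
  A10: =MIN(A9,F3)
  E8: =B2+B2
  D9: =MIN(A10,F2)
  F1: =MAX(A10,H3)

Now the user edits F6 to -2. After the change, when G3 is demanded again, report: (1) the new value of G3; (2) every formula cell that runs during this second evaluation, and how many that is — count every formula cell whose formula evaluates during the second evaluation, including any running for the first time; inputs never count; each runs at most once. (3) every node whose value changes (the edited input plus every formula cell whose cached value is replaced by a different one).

First demand of the output computes:
  A9 = 5 * 5 = 25
  A10 = MIN(25, 5) = 5
  H3 = MIN(8, 25) = 8
  F1 = MAX(5, 8) = 8
  G3 = 5 * 8 = 40

After the edit, cleaning proceeds:
  no node depends on F6 at all; the second demand re-runs nothing.

Note the shortcut — nothing in the graph depends on F6 at all, so no recomputation happens.

Demanding G3 again yields 40.
0 formula cells run: none.
The nodes whose values change: F6.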